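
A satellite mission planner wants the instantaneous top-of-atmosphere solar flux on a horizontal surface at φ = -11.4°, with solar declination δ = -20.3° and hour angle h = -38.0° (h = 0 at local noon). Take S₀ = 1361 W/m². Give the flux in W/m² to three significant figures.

cos θ_z = sin φ sin δ + cos φ cos δ cos h = 0.068574 + 0.724486 = 0.793060.
Flux = S₀ · cos θ_z = 1361 × 0.793060 = 1079 W/m².

1.08e+03 W/m²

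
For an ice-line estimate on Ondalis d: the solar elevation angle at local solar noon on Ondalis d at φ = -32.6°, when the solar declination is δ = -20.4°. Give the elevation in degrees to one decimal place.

At local noon the hour angle is zero, so the zenith angle equals |φ − δ| = |-32.6° − (-20.400°)| = 12.200°.
Elevation = 90° − 12.200° = 77.8°.

77.8°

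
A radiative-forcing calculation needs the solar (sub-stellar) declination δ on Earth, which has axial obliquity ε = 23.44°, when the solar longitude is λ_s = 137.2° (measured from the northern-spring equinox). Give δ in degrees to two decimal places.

sin δ = sin ε · sin λ_s = sin 23.44° × sin 137.2° = 0.270274.
δ = arcsin(0.270274) = +15.68°.

δ = +15.68°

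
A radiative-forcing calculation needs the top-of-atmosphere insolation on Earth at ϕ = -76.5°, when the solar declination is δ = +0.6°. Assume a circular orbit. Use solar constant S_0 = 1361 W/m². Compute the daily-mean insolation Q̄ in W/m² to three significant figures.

cos h₀ = −tan(-76.5°) tan(+0.600°) = 0.0436, h₀ = 1.5272 rad.
Bracket: h₀ sin ϕ sin δ + cos ϕ cos δ sin h₀ = 1.5272×-0.97237×0.01047 + 0.23345×0.99995×0.99905 = -0.015548 + 0.233217 = 0.217669.
Q̄ = (S_0/π) × [bracket] = (1361/π) × 0.217669 = 94.30 W/m².

Q̄ ≈ 94.3 W/m²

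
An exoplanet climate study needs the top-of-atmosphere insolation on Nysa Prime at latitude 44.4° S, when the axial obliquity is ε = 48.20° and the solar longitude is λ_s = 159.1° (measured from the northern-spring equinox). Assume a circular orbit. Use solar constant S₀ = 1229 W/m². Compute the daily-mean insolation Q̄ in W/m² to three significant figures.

Solar declination: sin δ = sin ε · sin λ_s = sin 48.20° × sin 159.1° = 0.26594, so δ = +15.423°.
cos H₀ = −tan(-44.4°) tan(+15.423°) = 0.2702, H₀ = 1.2972 rad.
Bracket: H₀ sin φ sin δ + cos φ cos δ sin H₀ = 1.2972×-0.69966×0.26594 + 0.71447×0.96399×0.96282 = -0.241367 + 0.663135 = 0.421768.
Q̄ = (S₀/π) × [bracket] = (1229/π) × 0.421768 = 165.0 W/m².

Q̄ ≈ 165 W/m²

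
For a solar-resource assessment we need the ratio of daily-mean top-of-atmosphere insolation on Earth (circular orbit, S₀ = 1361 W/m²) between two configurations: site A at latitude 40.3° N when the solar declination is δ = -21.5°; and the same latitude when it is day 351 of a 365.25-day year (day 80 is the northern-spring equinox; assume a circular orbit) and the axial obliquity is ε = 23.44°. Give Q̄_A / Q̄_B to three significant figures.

Q̄_A / Q̄_B ≈ 1.10

— Configuration A (φ=+40.3°):
cos H₀ = −tan(+40.3°) tan(-21.500°) = 0.3341, H₀ = 1.2302 rad.
Bracket: H₀ sin φ sin δ + cos φ cos δ sin H₀ = 1.2302×0.64679×-0.36650 + 0.76267×0.93042×0.94255 = -0.291617 + 0.668837 = 0.377220.
Q̄ = (S₀/π) × [bracket] = (1361/π) × 0.377220 = 163.42 W/m².
— Configuration B (φ=+40.3°):
Solar longitude: λ_s = 360° × (351 − 80)/365.25 = 267.105°.
sin δ = sin 23.44° × sin 267.105° = -0.39728, so δ = -23.408°.
cos H₀ = −tan(+40.3°) tan(-23.408°) = 0.3671, H₀ = 1.1949 rad.
Bracket: H₀ sin φ sin δ + cos φ cos δ sin H₀ = 1.1949×0.64679×-0.39728 + 0.76267×0.91770×0.93017 = -0.307038 + 0.651028 = 0.343990.
Q̄ = (S₀/π) × [bracket] = (1361/π) × 0.343990 = 149.02 W/m².
Ratio Q̄_A / Q̄_B = 163.42 / 149.02 = 1.097.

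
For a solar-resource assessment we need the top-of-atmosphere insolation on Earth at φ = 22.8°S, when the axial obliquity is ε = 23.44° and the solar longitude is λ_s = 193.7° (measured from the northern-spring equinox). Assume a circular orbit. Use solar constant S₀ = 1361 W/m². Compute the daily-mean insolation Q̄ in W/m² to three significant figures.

Q̄ ≈ 423 W/m²

Solar declination: sin δ = sin ε · sin λ_s = sin 23.44° × sin 193.7° = -0.09421, so δ = -5.406°.
cos H₀ = −tan(-22.8°) tan(-5.406°) = -0.0398, H₀ = 1.6106 rad.
Bracket: H₀ sin φ sin δ + cos φ cos δ sin H₀ = 1.6106×-0.38752×-0.09421 + 0.92186×0.99555×0.99921 = 0.058800 + 0.917033 = 0.975833.
Q̄ = (S₀/π) × [bracket] = (1361/π) × 0.975833 = 422.8 W/m².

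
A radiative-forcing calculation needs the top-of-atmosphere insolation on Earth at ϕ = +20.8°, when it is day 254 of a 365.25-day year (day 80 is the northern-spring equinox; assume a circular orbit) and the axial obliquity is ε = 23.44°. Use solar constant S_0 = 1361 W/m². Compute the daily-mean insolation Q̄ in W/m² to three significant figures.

Q̄ ≈ 419 W/m²

Solar longitude: L_s = 360° × (254 − 80)/365.25 = 171.499°.
sin δ = sin 23.44° × sin 171.499° = 0.05880, so δ = +3.371°.
cos h₀ = −tan(+20.8°) tan(+3.371°) = -0.0224, h₀ = 1.5932 rad.
Bracket: h₀ sin ϕ sin δ + cos ϕ cos δ sin h₀ = 1.5932×0.35511×0.05880 + 0.93483×0.99827×0.99975 = 0.033267 + 0.932979 = 0.966246.
Q̄ = (S_0/π) × [bracket] = (1361/π) × 0.966246 = 418.6 W/m².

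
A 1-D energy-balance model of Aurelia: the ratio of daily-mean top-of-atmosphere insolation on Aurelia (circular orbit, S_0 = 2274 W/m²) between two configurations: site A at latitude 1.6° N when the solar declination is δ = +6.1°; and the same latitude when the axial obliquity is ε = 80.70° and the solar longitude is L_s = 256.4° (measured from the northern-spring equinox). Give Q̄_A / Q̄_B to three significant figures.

— Configuration A (ϕ=+1.6°):
cos h₀ = −tan(+1.6°) tan(+6.100°) = -0.0030, h₀ = 1.5738 rad.
Bracket: h₀ sin ϕ sin δ + cos ϕ cos δ sin h₀ = 1.5738×0.02792×0.10626 + 0.99961×0.99434×1.00000 = 0.004669 + 0.993952 = 0.998621.
Q̄ = (S_0/π) × [bracket] = (2274/π) × 0.998621 = 722.84 W/m².
— Configuration B (ϕ=+1.6°):
Solar declination: sin δ = sin ε · sin L_s = sin 80.70° × sin 256.4° = -0.95919, so δ = -73.574°.
cos h₀ = −tan(+1.6°) tan(-73.574°) = 0.0947, h₀ = 1.4759 rad.
Bracket: h₀ sin ϕ sin δ + cos ϕ cos δ sin h₀ = 1.4759×0.02792×-0.95919 + 0.99961×0.28278×0.99550 = -0.039525 + 0.281398 = 0.241873.
Q̄ = (S_0/π) × [bracket] = (2274/π) × 0.241873 = 175.08 W/m².
Ratio Q̄_A / Q̄_B = 722.84 / 175.08 = 4.129.

Q̄_A / Q̄_B ≈ 4.13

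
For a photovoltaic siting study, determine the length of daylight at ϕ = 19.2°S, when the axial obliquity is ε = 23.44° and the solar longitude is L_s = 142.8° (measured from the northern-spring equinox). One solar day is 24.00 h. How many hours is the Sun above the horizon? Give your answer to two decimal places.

Solar declination: sin δ = sin ε · sin L_s = sin 23.44° × sin 142.8° = 0.24050, so δ = +13.916°.
cos h₀ = −tan ϕ · tan δ = −tan(-19.2°) × tan(+13.916°) = 0.0863, so h₀ = 1.4844 rad = 85.05°.
Daylight = 2h₀/(2π) × 24.00 h = (1.4844/π) × 24.00 = 11.34 h.

11.34 h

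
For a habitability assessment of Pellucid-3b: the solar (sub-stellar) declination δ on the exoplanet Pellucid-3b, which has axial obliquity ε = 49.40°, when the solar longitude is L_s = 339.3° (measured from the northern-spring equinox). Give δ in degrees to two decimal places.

δ = -15.57°

sin δ = sin ε · sin L_s = sin 49.40° × sin 339.3° = -0.268383.
δ = arcsin(-0.268383) = -15.57°.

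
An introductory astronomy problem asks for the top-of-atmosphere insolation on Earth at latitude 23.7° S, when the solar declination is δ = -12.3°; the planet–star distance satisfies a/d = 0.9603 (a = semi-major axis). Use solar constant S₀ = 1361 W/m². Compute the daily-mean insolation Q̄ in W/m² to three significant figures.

cos H₀ = −tan(-23.7°) tan(-12.300°) = -0.0957, H₀ = 1.6667 rad.
Bracket: H₀ sin φ sin δ + cos φ cos δ sin H₀ = 1.6667×-0.40195×-0.21303 + 0.91566×0.97705×0.99541 = 0.142715 + 0.890539 = 1.033254.
Inverse-square distance factor (a/d)² = 0.9603² = 0.922176.
Q̄ = (S₀/π) × 0.922176 × [bracket] = (1361/π) × 0.922176 × 1.033254 = 412.8 W/m².

Q̄ ≈ 413 W/m²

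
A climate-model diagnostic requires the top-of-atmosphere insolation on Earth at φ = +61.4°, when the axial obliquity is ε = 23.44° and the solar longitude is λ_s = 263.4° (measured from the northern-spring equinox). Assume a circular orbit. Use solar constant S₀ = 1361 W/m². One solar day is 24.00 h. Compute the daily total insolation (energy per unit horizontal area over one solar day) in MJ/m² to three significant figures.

1.52 MJ/m²

Solar declination: sin δ = sin ε · sin λ_s = sin 23.44° × sin 263.4° = -0.39515, so δ = -23.275°.
cos H₀ = −tan(+61.4°) tan(-23.275°) = 0.7890, H₀ = 0.6617 rad.
Bracket: H₀ sin φ sin δ + cos φ cos δ sin H₀ = 0.6617×0.87798×-0.39515 + 0.47869×0.91862×0.61443 = -0.229566 + 0.270186 = 0.040620.
Q̄ = (S₀/π) × [bracket] = (1361/π) × 0.040620 = 17.597 W/m².
Daily total = Q̄ × 24.00 h × 3600 s/h = 17.597 × 24.00 × 3600 / 10⁶ = 1.520 MJ/m².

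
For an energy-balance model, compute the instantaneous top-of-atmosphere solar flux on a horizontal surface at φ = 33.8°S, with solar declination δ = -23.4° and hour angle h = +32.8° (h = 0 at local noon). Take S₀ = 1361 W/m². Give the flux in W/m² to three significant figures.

cos θ_z = sin φ sin δ + cos φ cos δ cos h = 0.220932 + 0.641050 = 0.861982.
Flux = S₀ · cos θ_z = 1361 × 0.861982 = 1173 W/m².

1.17e+03 W/m²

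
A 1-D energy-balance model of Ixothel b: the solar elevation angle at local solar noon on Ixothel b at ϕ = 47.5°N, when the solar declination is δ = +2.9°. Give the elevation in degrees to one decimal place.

45.4°

At local noon the hour angle is zero, so the zenith angle equals |ϕ − δ| = |+47.5° − (+2.900°)| = 44.600°.
Elevation = 90° − 44.600° = 45.4°.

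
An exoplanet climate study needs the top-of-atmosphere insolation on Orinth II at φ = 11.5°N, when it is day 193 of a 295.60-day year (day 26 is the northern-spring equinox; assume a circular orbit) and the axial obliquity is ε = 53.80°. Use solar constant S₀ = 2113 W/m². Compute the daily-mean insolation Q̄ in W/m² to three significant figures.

Solar longitude: λ_s = 360° × (193 − 26)/295.60 = 203.383°.
sin δ = sin 53.80° × sin 203.383° = -0.32026, so δ = -18.679°.
cos H₀ = −tan(+11.5°) tan(-18.679°) = 0.0688, H₀ = 1.5020 rad.
Bracket: H₀ sin φ sin δ + cos φ cos δ sin H₀ = 1.5020×0.19937×-0.32026 + 0.97992×0.94733×0.99763 = -0.095903 + 0.926108 = 0.830205.
Q̄ = (S₀/π) × [bracket] = (2113/π) × 0.830205 = 558.4 W/m².

Q̄ ≈ 558 W/m²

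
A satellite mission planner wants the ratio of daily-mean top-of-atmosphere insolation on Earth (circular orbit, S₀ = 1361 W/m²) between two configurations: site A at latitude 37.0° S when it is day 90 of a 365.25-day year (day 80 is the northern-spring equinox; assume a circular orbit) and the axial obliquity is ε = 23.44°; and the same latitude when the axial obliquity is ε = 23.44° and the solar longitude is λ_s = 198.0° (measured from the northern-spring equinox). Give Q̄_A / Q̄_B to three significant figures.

— Configuration A (φ=-37.0°):
Solar longitude: λ_s = 360° × (90 − 80)/365.25 = 9.856°.
sin δ = sin 23.44° × sin 9.856° = 0.06809, so δ = +3.904°.
cos H₀ = −tan(-37.0°) tan(+3.904°) = 0.0514, H₀ = 1.5193 rad.
Bracket: H₀ sin φ sin δ + cos φ cos δ sin H₀ = 1.5193×-0.60182×0.06809 + 0.79864×0.99768×0.99868 = -0.062258 + 0.795735 = 0.733477.
Q̄ = (S₀/π) × [bracket] = (1361/π) × 0.733477 = 317.76 W/m².
— Configuration B (φ=-37.0°):
Solar declination: sin δ = sin ε · sin λ_s = sin 23.44° × sin 198.0° = -0.12292, so δ = -7.061°.
cos H₀ = −tan(-37.0°) tan(-7.061°) = -0.0933, H₀ = 1.6643 rad.
Bracket: H₀ sin φ sin δ + cos φ cos δ sin H₀ = 1.6643×-0.60182×-0.12292 + 0.79864×0.99242×0.99563 = 0.123118 + 0.789123 = 0.912241.
Q̄ = (S₀/π) × [bracket] = (1361/π) × 0.912241 = 395.20 W/m².
Ratio Q̄_A / Q̄_B = 317.76 / 395.20 = 0.8040.

Q̄_A / Q̄_B ≈ 0.804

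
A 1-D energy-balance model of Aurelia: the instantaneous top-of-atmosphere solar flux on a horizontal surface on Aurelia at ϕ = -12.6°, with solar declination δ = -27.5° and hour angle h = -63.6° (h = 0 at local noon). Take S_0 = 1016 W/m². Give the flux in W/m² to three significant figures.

cos θ_z = sin ϕ sin δ + cos ϕ cos δ cos h = 0.100727 + 0.384898 = 0.485625.
Flux = S_0 · cos θ_z = 1016 × 0.485625 = 493.4 W/m².

493 W/m²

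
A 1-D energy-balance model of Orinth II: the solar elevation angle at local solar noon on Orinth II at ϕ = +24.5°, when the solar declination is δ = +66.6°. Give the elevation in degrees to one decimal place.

At local noon the hour angle is zero, so the zenith angle equals |ϕ − δ| = |+24.5° − (+66.600°)| = 42.100°.
Elevation = 90° − 42.100° = 47.9°.

47.9°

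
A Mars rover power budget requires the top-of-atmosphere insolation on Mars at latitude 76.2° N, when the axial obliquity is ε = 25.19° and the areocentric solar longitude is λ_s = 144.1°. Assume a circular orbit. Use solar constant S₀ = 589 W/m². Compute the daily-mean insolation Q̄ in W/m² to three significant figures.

sin δ = sin 25.19° × sin 144.1° = 0.24957, so δ = +14.452°.
cos H₀ = −tan(+76.2°) tan(+14.452°) = -1.0493 ≤ −1 ⇒ polar day, H₀ = π.
Bracket: H₀ sin φ sin δ + cos φ cos δ sin H₀ = 3.1416×0.97113×0.24957 + 0.23853×0.96836×0.00000 = 0.761414 + 0.000000 = 0.761414.
Q̄ = (S₀/π) × [bracket] = (589/π) × 0.761414 = 142.8 W/m².

Q̄ ≈ 143 W/m²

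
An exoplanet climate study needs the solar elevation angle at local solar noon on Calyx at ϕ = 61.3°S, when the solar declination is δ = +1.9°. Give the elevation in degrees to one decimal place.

26.8°

At local noon the hour angle is zero, so the zenith angle equals |ϕ − δ| = |-61.3° − (+1.900°)| = 63.200°.
Elevation = 90° − 63.200° = 26.8°.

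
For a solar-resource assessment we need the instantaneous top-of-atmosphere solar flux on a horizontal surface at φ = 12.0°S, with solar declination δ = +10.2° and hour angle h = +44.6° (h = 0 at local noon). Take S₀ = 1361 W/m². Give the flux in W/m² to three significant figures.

883 W/m²

cos θ_z = sin φ sin δ + cos φ cos δ cos h = -0.036818 + 0.685459 = 0.648641.
Flux = S₀ · cos θ_z = 1361 × 0.648641 = 882.8 W/m².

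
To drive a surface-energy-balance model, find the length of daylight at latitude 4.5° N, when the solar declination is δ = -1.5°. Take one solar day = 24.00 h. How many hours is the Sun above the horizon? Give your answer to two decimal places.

cos H₀ = −tan φ · tan δ = −tan(+4.5°) × tan(-1.500°) = 0.0021, so H₀ = 1.5687 rad = 89.88°.
Daylight = 2H₀/(2π) × 24.00 h = (1.5687/π) × 24.00 = 11.98 h.

11.98 h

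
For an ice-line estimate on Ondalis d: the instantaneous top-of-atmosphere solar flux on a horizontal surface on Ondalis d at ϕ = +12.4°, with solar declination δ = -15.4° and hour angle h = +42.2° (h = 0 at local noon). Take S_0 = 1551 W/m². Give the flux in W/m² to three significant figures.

cos θ_z = sin ϕ sin δ + cos ϕ cos δ cos h = -0.057024 + 0.697546 = 0.640522.
Flux = S_0 · cos θ_z = 1551 × 0.640522 = 993.4 W/m².

993 W/m²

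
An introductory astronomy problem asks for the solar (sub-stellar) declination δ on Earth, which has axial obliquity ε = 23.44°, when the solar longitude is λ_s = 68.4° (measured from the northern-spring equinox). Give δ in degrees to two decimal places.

sin δ = sin ε · sin λ_s = sin 23.44° × sin 68.4° = 0.369854.
δ = arcsin(0.369854) = +21.71°.

δ = +21.71°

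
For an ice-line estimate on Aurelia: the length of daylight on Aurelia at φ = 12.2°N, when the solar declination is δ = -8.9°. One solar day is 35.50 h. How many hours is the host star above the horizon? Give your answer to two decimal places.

cos H₀ = −tan φ · tan δ = −tan(+12.2°) × tan(-8.900°) = 0.0339, so H₀ = 1.5369 rad = 88.06°.
Daylight = 2H₀/(2π) × 35.50 h = (1.5369/π) × 35.50 = 17.37 h.

17.37 h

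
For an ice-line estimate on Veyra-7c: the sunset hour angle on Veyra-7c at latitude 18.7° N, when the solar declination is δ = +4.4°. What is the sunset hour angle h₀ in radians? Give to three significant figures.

cos h₀ = −tan ϕ · tan δ = −tan(+18.7°) × tan(+4.400°) = -0.0260, so h₀ = 1.5968 rad = 91.49°.

h₀ = 1.60 rad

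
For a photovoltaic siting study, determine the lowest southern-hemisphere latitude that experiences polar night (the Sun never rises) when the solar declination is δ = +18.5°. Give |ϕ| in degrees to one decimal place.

|ϕ| = 71.5°

Polar night requires cos h₀ = −tan ϕ tan δ ≥ 1, i.e. tan ϕ tan δ ≤ −1.
The boundary is |tan ϕ| · |tan δ| = 1, so |ϕ| = 90° − |δ| = 90° − 18.5° = 71.5° in the southern hemisphere.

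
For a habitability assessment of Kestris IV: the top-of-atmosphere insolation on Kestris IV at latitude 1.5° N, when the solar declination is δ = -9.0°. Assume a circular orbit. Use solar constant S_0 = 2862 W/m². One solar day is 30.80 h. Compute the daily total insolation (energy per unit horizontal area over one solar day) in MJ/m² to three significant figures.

99.1 MJ/m²

cos h₀ = −tan(+1.5°) tan(-9.000°) = 0.0041, h₀ = 1.5666 rad.
Bracket: h₀ sin ϕ sin δ + cos ϕ cos δ sin h₀ = 1.5666×0.02618×-0.15643 + 0.99966×0.98769×0.99999 = -0.006416 + 0.987344 = 0.980928.
Q̄ = (S_0/π) × [bracket] = (2862/π) × 0.980928 = 893.63 W/m².
Daily total = Q̄ × 30.80 h × 3600 s/h = 893.63 × 30.80 × 3600 / 10⁶ = 99.09 MJ/m².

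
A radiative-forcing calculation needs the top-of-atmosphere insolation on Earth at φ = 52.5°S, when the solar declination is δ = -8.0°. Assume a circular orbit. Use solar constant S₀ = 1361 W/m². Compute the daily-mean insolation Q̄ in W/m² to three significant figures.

Q̄ ≈ 341 W/m²

cos H₀ = −tan(-52.5°) tan(-8.000°) = -0.1832, H₀ = 1.7550 rad.
Bracket: H₀ sin φ sin δ + cos φ cos δ sin H₀ = 1.7550×-0.79335×-0.13917 + 0.60876×0.99027×0.98308 = 0.193770 + 0.592637 = 0.786407.
Q̄ = (S₀/π) × [bracket] = (1361/π) × 0.786407 = 340.7 W/m².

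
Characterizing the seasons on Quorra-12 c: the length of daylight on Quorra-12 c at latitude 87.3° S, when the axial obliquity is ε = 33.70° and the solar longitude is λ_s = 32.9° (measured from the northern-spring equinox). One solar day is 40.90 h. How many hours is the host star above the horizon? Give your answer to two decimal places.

0.00 h

Solar declination: sin δ = sin ε · sin λ_s = sin 33.70° × sin 32.9° = 0.30138, so δ = +17.540°.
cos H₀ = −tan φ · tan δ = 6.7023 ≥ 1, so the host star never rises (polar night) and H₀ = 0.
Daylight = 2H₀/(2π) × 40.90 h = (0.0000/π) × 40.90 = 0.00 h.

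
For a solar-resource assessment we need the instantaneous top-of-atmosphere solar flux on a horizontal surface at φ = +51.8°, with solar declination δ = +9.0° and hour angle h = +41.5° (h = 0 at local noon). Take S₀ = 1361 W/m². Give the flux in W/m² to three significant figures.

790 W/m²

cos θ_z = sin φ sin δ + cos φ cos δ cos h = 0.122935 + 0.457458 = 0.580393.
Flux = S₀ · cos θ_z = 1361 × 0.580393 = 789.9 W/m².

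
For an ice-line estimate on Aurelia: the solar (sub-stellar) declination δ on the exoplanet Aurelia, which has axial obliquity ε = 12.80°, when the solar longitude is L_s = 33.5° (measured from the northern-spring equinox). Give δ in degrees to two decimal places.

δ = +7.02°

sin δ = sin ε · sin L_s = sin 12.80° × sin 33.5° = 0.122281.
δ = arcsin(0.122281) = +7.02°.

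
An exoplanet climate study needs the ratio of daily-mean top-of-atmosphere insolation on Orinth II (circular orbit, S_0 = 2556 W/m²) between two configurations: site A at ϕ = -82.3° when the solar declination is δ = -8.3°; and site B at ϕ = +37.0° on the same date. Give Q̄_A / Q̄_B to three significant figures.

Q̄_A / Q̄_B ≈ 0.682

— Configuration A (ϕ=-82.3°):
cos h₀ = −tan(-82.3°) tan(-8.300°) = -1.0790 ≤ −1 ⇒ polar day, h₀ = π.
Bracket: h₀ sin ϕ sin δ + cos ϕ cos δ sin h₀ = 3.1416×-0.99098×-0.14436 + 0.13399×0.98953×0.00000 = 0.449431 + 0.000000 = 0.449431.
Q̄ = (S_0/π) × [bracket] = (2556/π) × 0.449431 = 365.66 W/m².
— Configuration B (ϕ=+37.0°):
cos h₀ = −tan(+37.0°) tan(-8.300°) = 0.1099, h₀ = 1.4606 rad.
Bracket: h₀ sin ϕ sin δ + cos ϕ cos δ sin h₀ = 1.4606×0.60182×-0.14436 + 0.79864×0.98953×0.99394 = -0.126895 + 0.785489 = 0.658594.
Q̄ = (S_0/π) × [bracket] = (2556/π) × 0.658594 = 535.83 W/m².
Ratio Q̄_A / Q̄_B = 365.66 / 535.83 = 0.6824.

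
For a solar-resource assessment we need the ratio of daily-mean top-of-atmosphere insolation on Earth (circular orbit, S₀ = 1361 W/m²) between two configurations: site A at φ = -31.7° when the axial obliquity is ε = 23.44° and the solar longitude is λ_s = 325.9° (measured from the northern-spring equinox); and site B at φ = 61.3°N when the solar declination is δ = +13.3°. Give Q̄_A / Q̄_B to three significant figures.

— Configuration A (φ=-31.7°):
Solar declination: sin δ = sin ε · sin λ_s = sin 23.44° × sin 325.9° = -0.22302, so δ = -12.886°.
cos H₀ = −tan(-31.7°) tan(-12.886°) = -0.1413, H₀ = 1.7126 rad.
Bracket: H₀ sin φ sin δ + cos φ cos δ sin H₀ = 1.7126×-0.52547×-0.22302 + 0.85081×0.97481×0.98997 = 0.200700 + 0.821059 = 1.021759.
Q̄ = (S₀/π) × [bracket] = (1361/π) × 1.021759 = 442.65 W/m².
— Configuration B (φ=+61.3°):
cos H₀ = −tan(+61.3°) tan(+13.300°) = -0.4318, H₀ = 2.0173 rad.
Bracket: H₀ sin φ sin δ + cos φ cos δ sin H₀ = 2.0173×0.87715×0.23005 + 0.48022×0.97318×0.90198 = 0.407068 + 0.421532 = 0.828600.
Q̄ = (S₀/π) × [bracket] = (1361/π) × 0.828600 = 358.97 W/m².
Ratio Q̄_A / Q̄_B = 442.65 / 358.97 = 1.233.

Q̄_A / Q̄_B ≈ 1.23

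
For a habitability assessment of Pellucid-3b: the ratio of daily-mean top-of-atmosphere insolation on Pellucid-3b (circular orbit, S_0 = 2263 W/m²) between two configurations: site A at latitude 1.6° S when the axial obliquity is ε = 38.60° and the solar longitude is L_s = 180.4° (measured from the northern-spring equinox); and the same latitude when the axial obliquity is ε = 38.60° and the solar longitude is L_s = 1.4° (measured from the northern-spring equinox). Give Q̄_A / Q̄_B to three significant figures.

— Configuration A (ϕ=-1.6°):
Solar declination: sin δ = sin ε · sin L_s = sin 38.60° × sin 180.4° = -0.00436, so δ = -0.250°.
cos h₀ = −tan(-1.6°) tan(-0.250°) = -0.0001, h₀ = 1.5709 rad.
Bracket: h₀ sin ϕ sin δ + cos ϕ cos δ sin h₀ = 1.5709×-0.02792×-0.00436 + 0.99961×0.99999×1.00000 = 0.000191 + 0.999600 = 0.999791.
Q̄ = (S_0/π) × [bracket] = (2263/π) × 0.999791 = 720.18 W/m².
— Configuration B (ϕ=-1.6°):
Solar declination: sin δ = sin ε · sin L_s = sin 38.60° × sin 1.4° = 0.01524, so δ = +0.873°.
cos h₀ = −tan(-1.6°) tan(+0.873°) = 0.0004, h₀ = 1.5704 rad.
Bracket: h₀ sin ϕ sin δ + cos ϕ cos δ sin h₀ = 1.5704×-0.02792×0.01524 + 0.99961×0.99988×1.00000 = -0.000668 + 0.999490 = 0.998822.
Q̄ = (S_0/π) × [bracket] = (2263/π) × 0.998822 = 719.49 W/m².
Ratio Q̄_A / Q̄_B = 720.18 / 719.49 = 1.001.

Q̄_A / Q̄_B ≈ 1.00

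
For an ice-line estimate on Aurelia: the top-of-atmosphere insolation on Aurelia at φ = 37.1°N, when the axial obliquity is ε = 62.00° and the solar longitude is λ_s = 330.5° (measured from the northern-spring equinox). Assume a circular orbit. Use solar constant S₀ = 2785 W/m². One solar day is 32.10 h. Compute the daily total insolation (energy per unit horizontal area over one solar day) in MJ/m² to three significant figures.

Solar declination: sin δ = sin ε · sin λ_s = sin 62.00° × sin 330.5° = -0.43478, so δ = -25.772°.
cos H₀ = −tan(+37.1°) tan(-25.772°) = 0.3651, H₀ = 1.1970 rad.
Bracket: H₀ sin φ sin δ + cos φ cos δ sin H₀ = 1.1970×0.60321×-0.43478 + 0.79758×0.90053×0.93095 = -0.313930 + 0.668650 = 0.354720.
Q̄ = (S₀/π) × [bracket] = (2785/π) × 0.354720 = 314.46 W/m².
Daily total = Q̄ × 32.10 h × 3600 s/h = 314.46 × 32.10 × 3600 / 10⁶ = 36.34 MJ/m².

36.3 MJ/m²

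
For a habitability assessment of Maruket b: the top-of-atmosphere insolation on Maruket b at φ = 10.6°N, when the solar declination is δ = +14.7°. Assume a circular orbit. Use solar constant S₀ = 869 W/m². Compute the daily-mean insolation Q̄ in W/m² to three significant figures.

Q̄ ≈ 284 W/m²

cos H₀ = −tan(+10.6°) tan(+14.700°) = -0.0491, H₀ = 1.6199 rad.
Bracket: H₀ sin φ sin δ + cos φ cos δ sin H₀ = 1.6199×0.18395×0.25376 + 0.98294×0.96727×0.99879 = 0.075616 + 0.949618 = 1.025234.
Q̄ = (S₀/π) × [bracket] = (869/π) × 1.025234 = 283.6 W/m².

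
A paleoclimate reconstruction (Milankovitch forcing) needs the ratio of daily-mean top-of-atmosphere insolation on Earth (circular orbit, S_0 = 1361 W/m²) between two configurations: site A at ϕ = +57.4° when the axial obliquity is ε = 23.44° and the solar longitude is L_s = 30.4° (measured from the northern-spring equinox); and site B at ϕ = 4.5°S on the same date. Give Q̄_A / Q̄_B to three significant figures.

— Configuration A (ϕ=+57.4°):
Solar declination: sin δ = sin ε · sin L_s = sin 23.44° × sin 30.4° = 0.20129, so δ = +11.613°.
cos h₀ = −tan(+57.4°) tan(+11.613°) = -0.3213, h₀ = 1.8979 rad.
Bracket: h₀ sin ϕ sin δ + cos ϕ cos δ sin h₀ = 1.8979×0.84245×0.20129 + 0.53877×0.97953×0.94697 = 0.321840 + 0.499755 = 0.821595.
Q̄ = (S_0/π) × [bracket] = (1361/π) × 0.821595 = 355.93 W/m².
— Configuration B (ϕ=-4.5°):
cos h₀ = −tan(-4.5°) tan(+11.613°) = 0.0162, h₀ = 1.5546 rad.
Bracket: h₀ sin ϕ sin δ + cos ϕ cos δ sin h₀ = 1.5546×-0.07846×0.20129 + 0.99692×0.97953×0.99987 = -0.024552 + 0.976386 = 0.951834.
Q̄ = (S_0/π) × [bracket] = (1361/π) × 0.951834 = 412.35 W/m².
Ratio Q̄_A / Q̄_B = 355.93 / 412.35 = 0.8632.

Q̄_A / Q̄_B ≈ 0.863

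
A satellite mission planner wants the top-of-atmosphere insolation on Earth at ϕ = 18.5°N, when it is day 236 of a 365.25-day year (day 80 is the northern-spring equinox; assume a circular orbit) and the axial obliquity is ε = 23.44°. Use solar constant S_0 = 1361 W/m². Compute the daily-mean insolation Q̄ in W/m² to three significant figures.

Solar longitude: L_s = 360° × (236 − 80)/365.25 = 153.758°.
sin δ = sin 23.44° × sin 153.758° = 0.17589, so δ = +10.130°.
cos h₀ = −tan(+18.5°) tan(+10.130°) = -0.0598, h₀ = 1.6306 rad.
Bracket: h₀ sin ϕ sin δ + cos ϕ cos δ sin h₀ = 1.6306×0.31730×0.17589 + 0.94832×0.98441×0.99821 = 0.091004 + 0.931865 = 1.022869.
Q̄ = (S_0/π) × [bracket] = (1361/π) × 1.022869 = 443.1 W/m².

Q̄ ≈ 443 W/m²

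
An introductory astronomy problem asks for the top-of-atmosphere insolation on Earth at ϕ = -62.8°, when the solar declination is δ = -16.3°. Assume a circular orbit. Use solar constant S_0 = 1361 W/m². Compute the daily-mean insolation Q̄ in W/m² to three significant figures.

Q̄ ≈ 392 W/m²

cos h₀ = −tan(-62.8°) tan(-16.300°) = -0.5690, h₀ = 2.1761 rad.
Bracket: h₀ sin ϕ sin δ + cos ϕ cos δ sin h₀ = 2.1761×-0.88942×-0.28067 + 0.45710×0.95981×0.82235 = 0.543227 + 0.360789 = 0.904016.
Q̄ = (S_0/π) × [bracket] = (1361/π) × 0.904016 = 391.6 W/m².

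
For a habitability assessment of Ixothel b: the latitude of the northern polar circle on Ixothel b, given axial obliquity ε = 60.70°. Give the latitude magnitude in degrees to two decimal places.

29.30°

The polar circle is the lowest latitude that experiences at least one full rotation of continuous daylight at the northern-summer solstice; it lies at |ϕ| = 90° − ε = 90° − 60.70° = 29.30°.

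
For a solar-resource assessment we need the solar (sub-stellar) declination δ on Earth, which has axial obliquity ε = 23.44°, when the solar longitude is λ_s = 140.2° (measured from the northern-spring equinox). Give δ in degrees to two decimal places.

sin δ = sin ε · sin λ_s = sin 23.44° × sin 140.2° = 0.254628.
δ = arcsin(0.254628) = +14.75°.

δ = +14.75°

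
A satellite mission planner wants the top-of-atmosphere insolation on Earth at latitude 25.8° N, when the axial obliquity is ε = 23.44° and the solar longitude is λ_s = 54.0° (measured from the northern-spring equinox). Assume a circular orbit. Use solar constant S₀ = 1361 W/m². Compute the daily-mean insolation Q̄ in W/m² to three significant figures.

Solar declination: sin δ = sin ε · sin λ_s = sin 23.44° × sin 54.0° = 0.32182, so δ = +18.773°.
cos H₀ = −tan(+25.8°) tan(+18.773°) = -0.1643, H₀ = 1.7359 rad.
Bracket: H₀ sin φ sin δ + cos φ cos δ sin H₀ = 1.7359×0.43523×0.32182 + 0.90032×0.94680×0.98641 = 0.243140 + 0.840839 = 1.083979.
Q̄ = (S₀/π) × [bracket] = (1361/π) × 1.083979 = 469.6 W/m².

Q̄ ≈ 470 W/m²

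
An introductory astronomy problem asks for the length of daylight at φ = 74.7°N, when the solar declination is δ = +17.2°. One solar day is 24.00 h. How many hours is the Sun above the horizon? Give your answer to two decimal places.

Sunrise equation: cos H₀ = −tan φ · tan δ = -1.1315 ≤ −1, so the Sun never sets (polar day) and H₀ = π.
Daylight = 2H₀/(2π) × 24.00 h = (3.1416/π) × 24.00 = 24.00 h.

24.00 h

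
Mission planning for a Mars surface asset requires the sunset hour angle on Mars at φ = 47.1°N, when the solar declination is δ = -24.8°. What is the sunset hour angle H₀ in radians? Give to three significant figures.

H₀ = 1.05 rad

cos H₀ = −tan φ · tan δ = −tan(+47.1°) × tan(-24.800°) = 0.4972, so H₀ = 1.0504 rad = 60.18°.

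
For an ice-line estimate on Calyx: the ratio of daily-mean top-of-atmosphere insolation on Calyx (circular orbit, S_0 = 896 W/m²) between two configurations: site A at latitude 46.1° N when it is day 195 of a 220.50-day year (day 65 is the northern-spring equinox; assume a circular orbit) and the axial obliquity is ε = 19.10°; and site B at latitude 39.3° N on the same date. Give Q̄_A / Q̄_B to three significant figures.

— Configuration A (ϕ=+46.1°):
Solar longitude: L_s = 360° × (195 − 65)/220.50 = 212.245°.
sin δ = sin 19.10° × sin 212.245° = -0.17458, so δ = -10.054°.
cos h₀ = −tan(+46.1°) tan(-10.054°) = 0.1842, h₀ = 1.3855 rad.
Bracket: h₀ sin ϕ sin δ + cos ϕ cos δ sin h₀ = 1.3855×0.72055×-0.17458 + 0.69340×0.98464×0.98288 = -0.174287 + 0.671061 = 0.496774.
Q̄ = (S_0/π) × [bracket] = (896/π) × 0.496774 = 141.68 W/m².
— Configuration B (ϕ=+39.3°):
cos h₀ = −tan(+39.3°) tan(-10.054°) = 0.1451, h₀ = 1.4252 rad.
Bracket: h₀ sin ϕ sin δ + cos ϕ cos δ sin h₀ = 1.4252×0.63338×-0.17458 + 0.77384×0.98464×0.98941 = -0.157592 + 0.753885 = 0.596293.
Q̄ = (S_0/π) × [bracket] = (896/π) × 0.596293 = 170.07 W/m².
Ratio Q̄_A / Q̄_B = 141.68 / 170.07 = 0.8331.

Q̄_A / Q̄_B ≈ 0.833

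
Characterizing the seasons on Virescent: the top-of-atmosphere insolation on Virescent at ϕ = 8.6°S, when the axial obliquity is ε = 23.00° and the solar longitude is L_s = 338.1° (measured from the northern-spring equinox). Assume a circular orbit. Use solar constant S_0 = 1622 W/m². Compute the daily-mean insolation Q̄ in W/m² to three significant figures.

Q̄ ≈ 523 W/m²

Solar declination: sin δ = sin ε · sin L_s = sin 23.00° × sin 338.1° = -0.14574, so δ = -8.380°.
cos h₀ = −tan(-8.6°) tan(-8.380°) = -0.0223, h₀ = 1.5931 rad.
Bracket: h₀ sin ϕ sin δ + cos ϕ cos δ sin h₀ = 1.5931×-0.14954×-0.14574 + 0.98876×0.98932×0.99975 = 0.034720 + 0.977955 = 1.012675.
Q̄ = (S_0/π) × [bracket] = (1622/π) × 1.012675 = 522.8 W/m².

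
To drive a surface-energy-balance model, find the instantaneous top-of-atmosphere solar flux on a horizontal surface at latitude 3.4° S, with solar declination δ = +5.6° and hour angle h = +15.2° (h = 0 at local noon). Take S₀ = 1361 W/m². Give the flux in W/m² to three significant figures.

cos θ_z = sin φ sin δ + cos φ cos δ cos h = -0.005787 + 0.958720 = 0.952933.
Flux = S₀ · cos θ_z = 1361 × 0.952933 = 1297 W/m².

1.30e+03 W/m²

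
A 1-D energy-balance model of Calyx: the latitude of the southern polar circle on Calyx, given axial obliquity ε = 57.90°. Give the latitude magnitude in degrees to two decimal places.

The polar circle is the lowest latitude that experiences at least one full rotation of continuous darkness at the northern-summer solstice; it lies at |ϕ| = 90° − ε = 90° − 57.90° = 32.10°.

32.10°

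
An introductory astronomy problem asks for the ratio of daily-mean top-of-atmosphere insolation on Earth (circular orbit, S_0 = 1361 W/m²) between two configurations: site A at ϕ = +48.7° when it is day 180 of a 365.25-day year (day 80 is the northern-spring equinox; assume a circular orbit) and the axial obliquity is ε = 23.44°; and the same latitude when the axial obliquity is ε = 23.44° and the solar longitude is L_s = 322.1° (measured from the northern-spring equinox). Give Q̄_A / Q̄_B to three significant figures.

— Configuration A (ϕ=+48.7°):
Solar longitude: L_s = 360° × (180 − 80)/365.25 = 98.563°.
sin δ = sin 23.44° × sin 98.563° = 0.39335, so δ = +23.163°.
cos h₀ = −tan(+48.7°) tan(+23.163°) = -0.4870, h₀ = 2.0795 rad.
Bracket: h₀ sin ϕ sin δ + cos ϕ cos δ sin h₀ = 2.0795×0.75126×0.39335 + 0.66000×0.91939×0.87340 = 0.614509 + 0.529977 = 1.144486.
Q̄ = (S_0/π) × [bracket] = (1361/π) × 1.144486 = 495.81 W/m².
— Configuration B (ϕ=+48.7°):
Solar declination: sin δ = sin ε · sin L_s = sin 23.44° × sin 322.1° = -0.24436, so δ = -14.144°.
cos h₀ = −tan(+48.7°) tan(-14.144°) = 0.2868, h₀ = 1.2799 rad.
Bracket: h₀ sin ϕ sin δ + cos ϕ cos δ sin h₀ = 1.2799×0.75126×-0.24436 + 0.66000×0.96969×0.95798 = -0.234961 + 0.613103 = 0.378142.
Q̄ = (S_0/π) × [bracket] = (1361/π) × 0.378142 = 163.82 W/m².
Ratio Q̄_A / Q̄_B = 495.81 / 163.82 = 3.027.

Q̄_A / Q̄_B ≈ 3.03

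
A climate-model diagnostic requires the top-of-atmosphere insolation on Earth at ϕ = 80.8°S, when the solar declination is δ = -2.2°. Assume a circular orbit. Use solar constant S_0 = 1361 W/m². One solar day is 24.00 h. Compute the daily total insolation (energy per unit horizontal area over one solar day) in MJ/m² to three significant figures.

cos h₀ = −tan(-80.8°) tan(-2.200°) = -0.2372, h₀ = 1.8103 rad.
Bracket: h₀ sin ϕ sin δ + cos ϕ cos δ sin h₀ = 1.8103×-0.98714×-0.03839 + 0.15988×0.99926×0.97146 = 0.068604 + 0.155202 = 0.223806.
Q̄ = (S_0/π) × [bracket] = (1361/π) × 0.223806 = 96.957 W/m².
Daily total = Q̄ × 24.00 h × 3600 s/h = 96.957 × 24.00 × 3600 / 10⁶ = 8.377 MJ/m².

8.38 MJ/m²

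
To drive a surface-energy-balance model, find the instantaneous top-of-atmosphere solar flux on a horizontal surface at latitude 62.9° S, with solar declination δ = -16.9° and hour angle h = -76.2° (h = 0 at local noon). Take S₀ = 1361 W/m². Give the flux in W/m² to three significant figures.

494 W/m²

cos θ_z = sin φ sin δ + cos φ cos δ cos h = 0.258787 + 0.103970 = 0.362757.
Flux = S₀ · cos θ_z = 1361 × 0.362757 = 493.7 W/m².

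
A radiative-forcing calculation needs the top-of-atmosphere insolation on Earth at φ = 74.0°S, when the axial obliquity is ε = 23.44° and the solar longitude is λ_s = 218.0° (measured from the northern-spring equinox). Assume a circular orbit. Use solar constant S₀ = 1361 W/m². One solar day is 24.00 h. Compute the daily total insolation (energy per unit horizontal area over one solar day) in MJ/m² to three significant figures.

Solar declination: sin δ = sin ε · sin λ_s = sin 23.44° × sin 218.0° = -0.24490, so δ = -14.176°.
cos H₀ = −tan(-74.0°) tan(-14.176°) = -0.8809, H₀ = 2.6486 rad.
Bracket: H₀ sin φ sin δ + cos φ cos δ sin H₀ = 2.6486×-0.96126×-0.24490 + 0.27564×0.96955×0.47329 = 0.623514 + 0.126485 = 0.749999.
Q̄ = (S₀/π) × [bracket] = (1361/π) × 0.749999 = 324.91 W/m².
Daily total = Q̄ × 24.00 h × 3600 s/h = 324.91 × 24.00 × 3600 / 10⁶ = 28.07 MJ/m².

28.1 MJ/m²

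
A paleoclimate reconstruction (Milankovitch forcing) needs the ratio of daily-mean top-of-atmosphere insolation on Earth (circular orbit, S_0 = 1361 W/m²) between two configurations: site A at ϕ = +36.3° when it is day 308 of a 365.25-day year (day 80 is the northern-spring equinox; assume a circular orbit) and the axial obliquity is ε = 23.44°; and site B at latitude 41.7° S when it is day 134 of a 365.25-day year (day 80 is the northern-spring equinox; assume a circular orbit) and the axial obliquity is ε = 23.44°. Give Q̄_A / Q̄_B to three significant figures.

Q̄_A / Q̄_B ≈ 1.31

— Configuration A (ϕ=+36.3°):
Solar longitude: L_s = 360° × (308 − 80)/365.25 = 224.723°.
sin δ = sin 23.44° × sin 224.723° = -0.27991, so δ = -16.255°.
cos h₀ = −tan(+36.3°) tan(-16.255°) = 0.2142, h₀ = 1.3549 rad.
Bracket: h₀ sin ϕ sin δ + cos ϕ cos δ sin h₀ = 1.3549×0.59201×-0.27991 + 0.80593×0.96002×0.97679 = -0.224520 + 0.755751 = 0.531231.
Q̄ = (S_0/π) × [bracket] = (1361/π) × 0.531231 = 230.14 W/m².
— Configuration B (ϕ=-41.7°):
Solar longitude: L_s = 360° × (134 − 80)/365.25 = 53.224°.
sin δ = sin 23.44° × sin 53.224° = 0.31862, so δ = +18.580°.
cos h₀ = −tan(-41.7°) tan(+18.580°) = 0.2995, h₀ = 1.2666 rad.
Bracket: h₀ sin ϕ sin δ + cos ϕ cos δ sin h₀ = 1.2666×-0.66523×0.31862 + 0.74664×0.94788×0.95410 = -0.268463 + 0.675241 = 0.406778.
Q̄ = (S_0/π) × [bracket] = (1361/π) × 0.406778 = 176.22 W/m².
Ratio Q̄_A / Q̄_B = 230.14 / 176.22 = 1.306.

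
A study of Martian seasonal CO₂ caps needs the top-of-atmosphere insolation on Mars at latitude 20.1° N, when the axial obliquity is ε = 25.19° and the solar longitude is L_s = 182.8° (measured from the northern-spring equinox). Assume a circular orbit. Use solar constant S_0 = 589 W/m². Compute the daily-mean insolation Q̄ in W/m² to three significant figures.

Solar declination: sin δ = sin ε · sin L_s = sin 25.19° × sin 182.8° = -0.02079, so δ = -1.191°.
cos h₀ = −tan(+20.1°) tan(-1.191°) = 0.0076, h₀ = 1.5632 rad.
Bracket: h₀ sin ϕ sin δ + cos ϕ cos δ sin h₀ = 1.5632×0.34366×-0.02079 + 0.93909×0.99978×0.99997 = -0.011169 + 0.938855 = 0.927686.
Q̄ = (S_0/π) × [bracket] = (589/π) × 0.927686 = 173.9 W/m².

Q̄ ≈ 174 W/m²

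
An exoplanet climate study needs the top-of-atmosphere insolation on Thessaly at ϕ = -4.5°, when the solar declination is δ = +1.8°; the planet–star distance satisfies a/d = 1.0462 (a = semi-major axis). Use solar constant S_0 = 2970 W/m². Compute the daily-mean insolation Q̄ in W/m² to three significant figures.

Q̄ ≈ 1.03e+03 W/m²

cos h₀ = −tan(-4.5°) tan(+1.800°) = 0.0025, h₀ = 1.5683 rad.
Bracket: h₀ sin ϕ sin δ + cos ϕ cos δ sin h₀ = 1.5683×-0.07846×0.03141 + 0.99692×0.99951×1.00000 = -0.003865 + 0.996432 = 0.992567.
Inverse-square distance factor (a/d)² = 1.0462² = 1.094534.
Q̄ = (S_0/π) × 1.094534 × [bracket] = (2970/π) × 1.094534 × 0.992567 = 1027 W/m².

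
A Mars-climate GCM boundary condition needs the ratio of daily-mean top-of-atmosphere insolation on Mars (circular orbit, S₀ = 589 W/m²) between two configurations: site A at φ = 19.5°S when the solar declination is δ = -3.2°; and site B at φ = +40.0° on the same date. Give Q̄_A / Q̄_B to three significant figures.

— Configuration A (φ=-19.5°):
cos H₀ = −tan(-19.5°) tan(-3.200°) = -0.0198, H₀ = 1.5906 rad.
Bracket: H₀ sin φ sin δ + cos φ cos δ sin H₀ = 1.5906×-0.33381×-0.05582 + 0.94264×0.99844×0.99980 = 0.029638 + 0.940981 = 0.970619.
Q̄ = (S₀/π) × [bracket] = (589/π) × 0.970619 = 181.98 W/m².
— Configuration B (φ=+40.0°):
cos H₀ = −tan(+40.0°) tan(-3.200°) = 0.0469, H₀ = 1.5239 rad.
Bracket: H₀ sin φ sin δ + cos φ cos δ sin H₀ = 1.5239×0.64279×-0.05582 + 0.76604×0.99844×0.99890 = -0.054678 + 0.764004 = 0.709326.
Q̄ = (S₀/π) × [bracket] = (589/π) × 0.709326 = 132.99 W/m².
Ratio Q̄_A / Q̄_B = 181.98 / 132.99 = 1.368.

Q̄_A / Q̄_B ≈ 1.37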